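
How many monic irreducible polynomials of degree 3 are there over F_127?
There are 682752 monic irreducible polynomials of degree 3 over F_127

Each element of F_{127^3} that lies in no proper subfield is a root of exactly one monic irreducible of degree 3 over F_127, and each such polynomial has 3 distinct roots in F_{127^3}. By Möbius inversion the count is N_127(3) = (1/3) Σ_{d|3} μ(3/d) · 127^d = (1/3)(μ(3)·127^1 + μ(1)·127^3) = 2048256/3 = 682752.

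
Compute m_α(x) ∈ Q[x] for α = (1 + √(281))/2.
m_α(x) = x^2 - x - 70

From 2α - 1 = √(281), squaring gives (2α - 1)^2 = 281, i.e. 4α^2 - 4α + 1 = 281, so α^2 - α + (1 - 281)/4 = 0. Since 281 ≡ 1 (mod 4), (1 - 281)/4 = -70 ∈ Z. The polynomial x^2 - x - 70 has discriminant 1 - 4·(-70) = 281, which is not a perfect square in Q (d = 281 is squarefree and ≠ 1), so x^2 - x - 70 is irreducible over Q. It is the minimal polynomial of α.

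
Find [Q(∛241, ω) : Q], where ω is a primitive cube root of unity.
[Q(∛241, ω) : Q] = 6

[Q(∛241):Q] = 3 (min poly x^3 - 241, irreducible since 241 is not a perfect cube). [Q(ω):Q] = 2 (min poly x^2 + x + 1). Since Q(∛241) ⊂ R and ω ∉ R, we have ω ∉ Q(∛241), so x^2 + x + 1 remains irreducible over Q(∛241) and [Q(∛241, ω) : Q(∛241)] = 2. By the tower law, [Q(∛241, ω) : Q] = 3 · 2 = 6. (In fact Q(∛241, ω) is the splitting field of x^3 - 241 over Q.)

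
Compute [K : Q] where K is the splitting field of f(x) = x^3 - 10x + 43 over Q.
[K : Q] = 6

By the rational root test, any rational root of the monic integer polynomial f(x) = x^3 - 10x + 43 must be an integer dividing the constant term 43, i.e. one of ±{1, 43}. Evaluating: f(1) = 34, f(-1) = 52, f(43) = 79120, f(-43) = -79034; none is 0, so f has no rational root and is therefore irreducible over Q (a cubic with no linear factor over a field is irreducible). For an irreducible cubic, the Galois group is A_3 or S_3 according as the discriminant disc(f) = -4a^3 - 27b^2 = -4·(-10)^3 - 27·(43)^2 = -45923 is or is not a square in Q. Here disc(f) = -45923 is not a perfect square in Q, so the Galois group of f over Q is not contained in A_3 and must be all of S_3. The splitting field has degree |S_3| = 6 over Q, so [K : Q] = 6.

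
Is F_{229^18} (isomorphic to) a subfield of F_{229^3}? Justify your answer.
No: F_{229^18} is not a subfield of F_{229^3}

F_{p^m} embeds in F_{p^n} iff m | n. Here 18 ∤ 3 (since 3 = 0·18 + 3 with remainder 3 ≠ 0), so F_{229^18} is not a subfield of F_{229^3}. Equivalently: if it were, the tower law would give 18 = [F_{229^18}:F_229] dividing [F_{229^3}:F_229] = 3, contradiction.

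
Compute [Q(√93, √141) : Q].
[Q(√93, √141) : Q] = 4

[Q(√93):Q] = 2 (min poly x^2 - 93, irreducible since 93 is squarefree > 1). For the top step, suppose √141 ∈ Q(√93), say √141 = c + d√93 with c, d ∈ Q. Squaring: 141 = c^2 + 93d^2 + 2cd√93. Since √93 ∉ Q this forces 2cd = 0. If d = 0 then √141 = c ∈ Q, contradicting 141 squarefree > 1. If c = 0 then 141 = 93d^2, so 93·141 = (93d)^2 is a perfect square in Q — but 93·141 = 13113 is not a perfect square (since 93 and 141 are distinct squarefree integers). Contradiction. Hence √141 ∉ Q(√93), so x^2 - 141 stays irreducible over Q(√93) and [Q(√93, √141) : Q(√93)] = 2. By the tower law, [Q(√93, √141) : Q] = 2 · 2 = 4.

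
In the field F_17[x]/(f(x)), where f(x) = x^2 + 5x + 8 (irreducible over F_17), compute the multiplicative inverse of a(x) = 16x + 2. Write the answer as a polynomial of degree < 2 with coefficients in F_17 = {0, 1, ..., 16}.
a(x)^(-1) ≡ 7x + 15 (mod f(x))

Since f is irreducible over F_17, F_17[x]/(f) is a field and a(x) ≠ 0 has an inverse. Apply the extended Euclidean algorithm to f(x) and a(x) in F_17[x]: f(x) = (16x + 10)·a(x) + (5). The last nonzero remainder is the constant 5 = gcd(f, a) in F_17. Back-substituting through the division chain expresses 5 = s(x)·a(x) + t(x)·f(x) with s(x) ≡ x + 7 (mod f), so (x + 7)·a(x) ≡ 5 (mod f). Multiplying by 5^(-1) ≡ 7 in F_17 gives a(x)^(-1) ≡ 7·(x + 7) ≡ 7x + 15 (mod f). Check: (16x + 2)·(7x + 15) = 10x^2 + 16x + 13 ≡ 1 (mod x^2 + 5x + 8).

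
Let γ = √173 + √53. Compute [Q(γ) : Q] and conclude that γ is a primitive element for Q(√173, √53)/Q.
[Q(γ) : Q] = 4 (equivalently, Q(γ) = Q(√173, √53))

Obviously Q(γ) ⊆ Q(√173, √53), and [Q(√173, √53):Q] = 4 (since 173, 53 are distinct squarefree integers > 1 with 9169 not a perfect square). To show equality we compute the minimal polynomial of γ. From γ = √173 + √53: γ^2 = 173 + 2√(9169) + 53 = 226 + 2√(9169), so γ^2 - 226 = 2√(9169); squaring, (γ^2 - 226)^2 = 4·9169, i.e. γ^4 - 452γ^2 + 51076 - 36676 = 0, i.e. γ^4 - 452γ^2 + 14400 = 0. So γ is a root of x^4 - 452x^2 + 14400. This polynomial is irreducible over Q: it has no rational root (each ±√173 ± √53 is irrational), and any factorization into two quadratics over Q would force √(9169) ∈ Q (pairing opposite roots) or √173, √53 ∈ Q (other pairings), all impossible. Hence [Q(γ):Q] = 4 = [Q(√173, √53):Q], so Q(γ) = Q(√173, √53).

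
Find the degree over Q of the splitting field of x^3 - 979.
[K : Q] = 6

The roots of x^3 - 979 are ∛979, ω∛979, ω^2∛979 where ω = e^(2πi/3) is a primitive cube root of unity, so K = Q(∛979, ω). Now [Q(∛979):Q] = 3 (since 979 is not a perfect cube, x^3 - 979 is irreducible) and [Q(ω):Q] = 2. Both 2 and 3 divide [K:Q], and [K:Q] ≤ 3·2 = 6, so [K:Q] = 6. (Equivalently: Q(∛979) ⊂ R but ω ∉ R, so [K : Q(∛979)] = 2.)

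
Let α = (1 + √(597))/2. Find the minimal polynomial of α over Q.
m_α(x) = x^2 - x - 149

From 2α - 1 = √(597), squaring gives (2α - 1)^2 = 597, i.e. 4α^2 - 4α + 1 = 597, so α^2 - α + (1 - 597)/4 = 0. Since 597 ≡ 1 (mod 4), (1 - 597)/4 = -149 ∈ Z. The polynomial x^2 - x - 149 has discriminant 1 - 4·(-149) = 597, which is not a perfect square in Q (d = 597 is squarefree and ≠ 1), so x^2 - x - 149 is irreducible over Q. It is the minimal polynomial of α.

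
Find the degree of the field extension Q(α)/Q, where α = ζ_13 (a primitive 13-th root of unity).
[Q(α):Q] = 12

The minimal polynomial of ζ_13 over Q is the 13-th cyclotomic polynomial Φ_13(x), which is irreducible over Q and has degree φ(13) = 12. Hence [Q(α):Q] = φ(13) = 12.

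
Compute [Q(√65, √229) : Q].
[Q(√65, √229) : Q] = 4

[Q(√65):Q] = 2 (min poly x^2 - 65, irreducible since 65 is squarefree > 1). For the top step, suppose √229 ∈ Q(√65), say √229 = c + d√65 with c, d ∈ Q. Squaring: 229 = c^2 + 65d^2 + 2cd√65. Since √65 ∉ Q this forces 2cd = 0. If d = 0 then √229 = c ∈ Q, contradicting 229 squarefree > 1. If c = 0 then 229 = 65d^2, so 65·229 = (65d)^2 is a perfect square in Q — but 65·229 = 14885 is not a perfect square (since 65 and 229 are distinct squarefree integers). Contradiction. Hence √229 ∉ Q(√65), so x^2 - 229 stays irreducible over Q(√65) and [Q(√65, √229) : Q(√65)] = 2. By the tower law, [Q(√65, √229) : Q] = 2 · 2 = 4.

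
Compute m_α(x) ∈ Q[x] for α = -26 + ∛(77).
m_α(x) = x^3 + 78x^2 + 2028x + 17499

Set β = α + 26 = ∛(77), so β^3 = 77. Then (α + 26)^3 - 77 = 0, i.e. α is a root of g(x) = (x + 26)^3 - 77 = x^3 + 78x^2 + 2028x + 17499. Since g(x) = h(x + 26) where h(x) = x^3 - 77, and h is irreducible over Q (because 77 is not a perfect cube, so h has no rational root, and a monic cubic with no rational root is irreducible), g is also irreducible (irreducibility is preserved under the substitution x → x + 26). Hence m_α(x) = x^3 + 78x^2 + 2028x + 17499.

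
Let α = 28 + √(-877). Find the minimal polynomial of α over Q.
m_α(x) = x^2 - 56x + 1661

From α - 28 = √(-877), squaring gives (α - 28)^2 = -877, i.e. α^2 - 56α + 784 = -877, so α^2 - 56α + 1661 = 0. The discriminant of x^2 - 56x + 1661 is (-56)^2 - 4·(1661) = 3136 - 6644 = -3508, and 4·(-877) is not a perfect square in Q since -877 is squarefree and ≠ 1. Hence x^2 - 56x + 1661 is irreducible over Q and is the minimal polynomial of α.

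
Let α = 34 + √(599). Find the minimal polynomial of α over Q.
m_α(x) = x^2 - 68x + 557

From α - 34 = √(599), squaring gives (α - 34)^2 = 599, i.e. α^2 - 68α + 1156 = 599, so α^2 - 68α + 557 = 0. The discriminant of x^2 - 68x + 557 is (-68)^2 - 4·(557) = 4624 - 2228 = 2396, and 4·(599) is not a perfect square in Q since 599 is squarefree and ≠ 1. Hence x^2 - 68x + 557 is irreducible over Q and is the minimal polynomial of α.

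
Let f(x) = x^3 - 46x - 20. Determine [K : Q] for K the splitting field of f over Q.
[K : Q] = 6

By the rational root test, any rational root of the monic integer polynomial f(x) = x^3 - 46x - 20 must be an integer dividing the constant term -20, i.e. one of ±{1, 2, 4, 5, 10, 20}. Evaluating: f(1) = -65, f(-1) = 25, f(2) = -104, f(-2) = 64, f(4) = -140, f(-4) = 100, f(5) = -125, f(-5) = 85, f(10) = 520, f(-10) = -560, f(20) = 7060, f(-20) = -7100; none is 0, so f has no rational root and is therefore irreducible over Q (a cubic with no linear factor over a field is irreducible). For an irreducible cubic, the Galois group is A_3 or S_3 according as the discriminant disc(f) = -4a^3 - 27b^2 = -4·(-46)^3 - 27·(-20)^2 = 378544 is or is not a square in Q. Here disc(f) = 378544 is not a perfect square in Q, so the Galois group of f over Q is not contained in A_3 and must be all of S_3. The splitting field has degree |S_3| = 6 over Q, so [K : Q] = 6.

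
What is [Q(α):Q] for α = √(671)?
[Q(α):Q] = 2

[Q(α):Q] equals the degree of the minimal polynomial of α. Here α^2 = 671 and x^2 - 671 is irreducible (d = 671 is squarefree, ≠ 1, hence not a square), so deg(m_α) = 2. Thus [Q(α):Q] = 2.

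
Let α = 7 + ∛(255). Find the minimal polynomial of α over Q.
m_α(x) = x^3 - 21x^2 + 147x - 598

Set β = α - 7 = ∛(255), so β^3 = 255. Then (α - 7)^3 - 255 = 0, i.e. α is a root of g(x) = (x - 7)^3 - 255 = x^3 - 21x^2 + 147x - 598. Since g(x) = h(x - 7) where h(x) = x^3 - 255, and h is irreducible over Q (because 255 is not a perfect cube, so h has no rational root, and a monic cubic with no rational root is irreducible), g is also irreducible (irreducibility is preserved under the substitution x → x - 7). Hence m_α(x) = x^3 - 21x^2 + 147x - 598.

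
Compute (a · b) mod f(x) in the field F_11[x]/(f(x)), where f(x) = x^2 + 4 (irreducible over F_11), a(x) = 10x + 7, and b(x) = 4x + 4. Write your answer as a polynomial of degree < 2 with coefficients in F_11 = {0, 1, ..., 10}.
a · b ≡ 2x (mod f(x))

Multiply in F_11[x]: a(x)·b(x) = (10x + 7)·(4x + 4) = 7x^2 + 2x + 6. This has degree ≥ 2, so divide by f(x) over F_11: 7x^2 + 2x + 6 = (7)·(x^2 + 4) + (2x). Hence a·b ≡ 2x (mod f). (F_11[x]/(f) is a field with 11^2 = 121 elements since f is irreducible of degree 2.)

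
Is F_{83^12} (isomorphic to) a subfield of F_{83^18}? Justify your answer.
No: F_{83^12} is not a subfield of F_{83^18}

F_{p^m} embeds in F_{p^n} iff m | n. Here 12 ∤ 18 (since 18 = 1·12 + 6 with remainder 6 ≠ 0), so F_{83^12} is not a subfield of F_{83^18}. Equivalently: if it were, the tower law would give 12 = [F_{83^12}:F_83] dividing [F_{83^18}:F_83] = 18, contradiction.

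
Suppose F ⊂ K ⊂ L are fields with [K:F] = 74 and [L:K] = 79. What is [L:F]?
[L:F] = 5846

The tower law says that for any tower of field extensions F ⊂ K ⊂ L with finite degrees, [L:F] = [L:K] · [K:F]. Here this gives [L:F] = 79 · 74 = 5846.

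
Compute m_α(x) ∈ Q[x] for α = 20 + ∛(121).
m_α(x) = x^3 - 60x^2 + 1200x - 8121

Set β = α - 20 = ∛(121), so β^3 = 121. Then (α - 20)^3 - 121 = 0, i.e. α is a root of g(x) = (x - 20)^3 - 121 = x^3 - 60x^2 + 1200x - 8121. Since g(x) = h(x - 20) where h(x) = x^3 - 121, and h is irreducible over Q (because 121 is not a perfect cube, so h has no rational root, and a monic cubic with no rational root is irreducible), g is also irreducible (irreducibility is preserved under the substitution x → x - 20). Hence m_α(x) = x^3 - 60x^2 + 1200x - 8121.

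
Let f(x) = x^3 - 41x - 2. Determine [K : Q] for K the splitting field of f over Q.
[K : Q] = 6

By the rational root test, any rational root of the monic integer polynomial f(x) = x^3 - 41x - 2 must be an integer dividing the constant term -2, i.e. one of ±{1, 2}. Evaluating: f(1) = -42, f(-1) = 38, f(2) = -76, f(-2) = 72; none is 0, so f has no rational root and is therefore irreducible over Q (a cubic with no linear factor over a field is irreducible). For an irreducible cubic, the Galois group is A_3 or S_3 according as the discriminant disc(f) = -4a^3 - 27b^2 = -4·(-41)^3 - 27·(-2)^2 = 275576 is or is not a square in Q. Here disc(f) = 275576 is not a perfect square in Q, so the Galois group of f over Q is not contained in A_3 and must be all of S_3. The splitting field has degree |S_3| = 6 over Q, so [K : Q] = 6.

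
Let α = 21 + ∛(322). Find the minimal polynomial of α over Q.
m_α(x) = x^3 - 63x^2 + 1323x - 9583

Set β = α - 21 = ∛(322), so β^3 = 322. Then (α - 21)^3 - 322 = 0, i.e. α is a root of g(x) = (x - 21)^3 - 322 = x^3 - 63x^2 + 1323x - 9583. Since g(x) = h(x - 21) where h(x) = x^3 - 322, and h is irreducible over Q (because 322 is not a perfect cube, so h has no rational root, and a monic cubic with no rational root is irreducible), g is also irreducible (irreducibility is preserved under the substitution x → x - 21). Hence m_α(x) = x^3 - 63x^2 + 1323x - 9583.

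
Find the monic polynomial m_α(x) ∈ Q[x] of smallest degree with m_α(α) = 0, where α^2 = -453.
m_α(x) = x^2 + 453

α satisfies α^2 + 453 = 0, so x^2 + 453 annihilates α. Since d = -453 is squarefree and ≠ 1, it is not a perfect square in Q, so x^2 + 453 has no rational root and is therefore irreducible over Q (a degree-2 polynomial over a field is irreducible iff it has no root). Hence m_α(x) = x^2 + 453.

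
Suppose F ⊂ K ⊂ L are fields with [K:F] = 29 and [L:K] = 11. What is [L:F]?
[L:F] = 319

The tower law says that for any tower of field extensions F ⊂ K ⊂ L with finite degrees, [L:F] = [L:K] · [K:F]. Here this gives [L:F] = 11 · 29 = 319.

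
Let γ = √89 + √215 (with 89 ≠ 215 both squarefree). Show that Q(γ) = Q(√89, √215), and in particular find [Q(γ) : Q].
[Q(γ) : Q] = 4 (equivalently, Q(γ) = Q(√89, √215))

Obviously Q(γ) ⊆ Q(√89, √215), and [Q(√89, √215):Q] = 4 (since 89, 215 are distinct squarefree integers > 1 with 19135 not a perfect square). To show equality we compute the minimal polynomial of γ. From γ = √89 + √215: γ^2 = 89 + 2√(19135) + 215 = 304 + 2√(19135), so γ^2 - 304 = 2√(19135); squaring, (γ^2 - 304)^2 = 4·19135, i.e. γ^4 - 608γ^2 + 92416 - 76540 = 0, i.e. γ^4 - 608γ^2 + 15876 = 0. So γ is a root of x^4 - 608x^2 + 15876. This polynomial is irreducible over Q: it has no rational root (each ±√89 ± √215 is irrational), and any factorization into two quadratics over Q would force √(19135) ∈ Q (pairing opposite roots) or √89, √215 ∈ Q (other pairings), all impossible. Hence [Q(γ):Q] = 4 = [Q(√89, √215):Q], so Q(γ) = Q(√89, √215).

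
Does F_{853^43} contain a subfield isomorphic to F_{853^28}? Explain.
No: F_{853^28} is not a subfield of F_{853^43}

F_{p^m} embeds in F_{p^n} iff m | n. Here 28 ∤ 43 (since 43 = 1·28 + 15 with remainder 15 ≠ 0), so F_{853^28} is not a subfield of F_{853^43}. Equivalently: if it were, the tower law would give 28 = [F_{853^28}:F_853] dividing [F_{853^43}:F_853] = 43, contradiction.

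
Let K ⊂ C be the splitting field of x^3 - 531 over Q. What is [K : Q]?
[K : Q] = 6

The roots of x^3 - 531 are ∛531, ω∛531, ω^2∛531 where ω = e^(2πi/3) is a primitive cube root of unity, so K = Q(∛531, ω). Now [Q(∛531):Q] = 3 (since 531 is not a perfect cube, x^3 - 531 is irreducible) and [Q(ω):Q] = 2. Both 2 and 3 divide [K:Q], and [K:Q] ≤ 3·2 = 6, so [K:Q] = 6. (Equivalently: Q(∛531) ⊂ R but ω ∉ R, so [K : Q(∛531)] = 2.)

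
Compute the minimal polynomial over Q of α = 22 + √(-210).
m_α(x) = x^2 - 44x + 694

From α - 22 = √(-210), squaring gives (α - 22)^2 = -210, i.e. α^2 - 44α + 484 = -210, so α^2 - 44α + 694 = 0. The discriminant of x^2 - 44x + 694 is (-44)^2 - 4·(694) = 1936 - 2776 = -840, and 4·(-210) is not a perfect square in Q since -210 is squarefree and ≠ 1. Hence x^2 - 44x + 694 is irreducible over Q and is the minimal polynomial of α.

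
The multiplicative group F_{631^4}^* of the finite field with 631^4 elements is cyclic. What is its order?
|F_{631^4}^*| = 158532181920

F_{631^4} has 631^4 = 158532181921 elements; its multiplicative group consists of all nonzero elements, so |F_{631^4}^*| = 158532181921 - 1 = 158532181920. (It is cyclic since any finite subgroup of the multiplicative group of a field is cyclic.)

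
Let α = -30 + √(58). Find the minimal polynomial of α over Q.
m_α(x) = x^2 + 60x + 842

From α + 30 = √(58), squaring gives (α + 30)^2 = 58, i.e. α^2 + 60α + 900 = 58, so α^2 + 60α + 842 = 0. The discriminant of x^2 + 60x + 842 is (60)^2 - 4·(842) = 3600 - 3368 = 232, and 4·(58) is not a perfect square in Q since 58 is squarefree and ≠ 1. Hence x^2 + 60x + 842 is irreducible over Q and is the minimal polynomial of α.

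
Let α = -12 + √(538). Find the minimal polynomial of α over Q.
m_α(x) = x^2 + 24x - 394

From α + 12 = √(538), squaring gives (α + 12)^2 = 538, i.e. α^2 + 24α + 144 = 538, so α^2 + 24α - 394 = 0. The discriminant of x^2 + 24x - 394 is (24)^2 - 4·(-394) = 576 + 1576 = 2152, and 4·(538) is not a perfect square in Q since 538 is squarefree and ≠ 1. Hence x^2 + 24x - 394 is irreducible over Q and is the minimal polynomial of α.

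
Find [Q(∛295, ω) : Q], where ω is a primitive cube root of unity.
[Q(∛295, ω) : Q] = 6

[Q(∛295):Q] = 3 (min poly x^3 - 295, irreducible since 295 is not a perfect cube). [Q(ω):Q] = 2 (min poly x^2 + x + 1). Since Q(∛295) ⊂ R and ω ∉ R, we have ω ∉ Q(∛295), so x^2 + x + 1 remains irreducible over Q(∛295) and [Q(∛295, ω) : Q(∛295)] = 2. By the tower law, [Q(∛295, ω) : Q] = 3 · 2 = 6. (In fact Q(∛295, ω) is the splitting field of x^3 - 295 over Q.)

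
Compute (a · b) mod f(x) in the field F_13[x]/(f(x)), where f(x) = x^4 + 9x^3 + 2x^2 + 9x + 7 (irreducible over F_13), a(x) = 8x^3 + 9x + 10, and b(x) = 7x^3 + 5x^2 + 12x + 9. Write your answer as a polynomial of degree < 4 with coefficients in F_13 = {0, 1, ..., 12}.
a · b ≡ 5x^3 + 7x^2 + 9x (mod f(x))

Multiply in F_13[x]: a(x)·b(x) = (8x^3 + 9x + 10)·(7x^3 + 5x^2 + 12x + 9) = 4x^6 + x^5 + 3x^4 + 5x^3 + 2x^2 + 6x + 12. This has degree ≥ 4, so divide by f(x) over F_13: 4x^6 + x^5 + 3x^4 + 5x^3 + 2x^2 + 6x + 12 = (4x^2 + 4x + 11)·(x^4 + 9x^3 + 2x^2 + 9x + 7) + (5x^3 + 7x^2 + 9x). Hence a·b ≡ 5x^3 + 7x^2 + 9x (mod f). (F_13[x]/(f) is a field with 13^4 = 28561 elements since f is irreducible of degree 4.)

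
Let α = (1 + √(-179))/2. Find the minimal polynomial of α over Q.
m_α(x) = x^2 - x + 45

From 2α - 1 = √(-179), squaring gives (2α - 1)^2 = -179, i.e. 4α^2 - 4α + 1 = -179, so α^2 - α + (1 + 179)/4 = 0. Since -179 ≡ 1 (mod 4), (1 + 179)/4 = 45 ∈ Z. The polynomial x^2 - x + 45 has discriminant 1 - 4·(45) = -179, which is not a perfect square in Q (d = -179 is squarefree and ≠ 1), so x^2 - x + 45 is irreducible over Q. It is the minimal polynomial of α.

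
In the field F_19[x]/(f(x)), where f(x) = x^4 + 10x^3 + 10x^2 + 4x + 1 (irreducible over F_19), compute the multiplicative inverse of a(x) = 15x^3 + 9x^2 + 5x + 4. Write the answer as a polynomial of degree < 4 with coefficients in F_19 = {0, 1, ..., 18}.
a(x)^(-1) ≡ 8x^3 + 14x^2 + 10x + 8 (mod f(x))

Since f is irreducible over F_19, F_19[x]/(f) is a field and a(x) ≠ 0 has an inverse. Apply the extended Euclidean algorithm to f(x) and a(x) in F_19[x]: f(x) = (14x + 10)·a(x) + (2x^2 + 12x + 18);  a(x) = (17x + 7)·(2x^2 + 12x + 18) + (14x + 11);  (2x^2 + 12x + 18) = (11x + 18)·(14x + 11) + (10). The last nonzero remainder is the constant 10 = gcd(f, a) in F_19. Back-substituting through the division chain expresses 10 = s(x)·a(x) + t(x)·f(x) with s(x) ≡ 4x^3 + 7x^2 + 5x + 4 (mod f), so (4x^3 + 7x^2 + 5x + 4)·a(x) ≡ 10 (mod f). Multiplying by 10^(-1) ≡ 2 in F_19 gives a(x)^(-1) ≡ 2·(4x^3 + 7x^2 + 5x + 4) ≡ 8x^3 + 14x^2 + 10x + 8 (mod f). Check: (15x^3 + 9x^2 + 5x + 4)·(8x^3 + 14x^2 + 10x + 8) = 6x^6 + 16x^5 + 12x^4 + 8x^3 + 7x^2 + 4x + 13 ≡ 1 (mod x^4 + 10x^3 + 10x^2 + 4x + 1).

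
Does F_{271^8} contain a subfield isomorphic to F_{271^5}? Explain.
No: F_{271^5} is not a subfield of F_{271^8}

F_{p^m} embeds in F_{p^n} iff m | n. Here 5 ∤ 8 (since 8 = 1·5 + 3 with remainder 3 ≠ 0), so F_{271^5} is not a subfield of F_{271^8}. Equivalently: if it were, the tower law would give 5 = [F_{271^5}:F_271] dividing [F_{271^8}:F_271] = 8, contradiction.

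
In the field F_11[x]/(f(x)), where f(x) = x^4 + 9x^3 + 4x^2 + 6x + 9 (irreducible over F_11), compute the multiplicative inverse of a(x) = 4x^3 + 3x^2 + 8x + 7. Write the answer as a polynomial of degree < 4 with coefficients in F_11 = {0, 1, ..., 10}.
a(x)^(-1) ≡ 7x^3 + 3x^2 + 2x + 6 (mod f(x))

Since f is irreducible over F_11, F_11[x]/(f) is a field and a(x) ≠ 0 has an inverse. Apply the extended Euclidean algorithm to f(x) and a(x) in F_11[x]: f(x) = (3x)·a(x) + (2x^2 + 7x + 9);  a(x) = (2x)·(2x^2 + 7x + 9) + (x + 7);  (2x^2 + 7x + 9) = (2x + 4)·(x + 7) + (3). The last nonzero remainder is the constant 3 = gcd(f, a) in F_11. Back-substituting through the division chain expresses 3 = s(x)·a(x) + t(x)·f(x) with s(x) ≡ 10x^3 + 9x^2 + 6x + 7 (mod f), so (10x^3 + 9x^2 + 6x + 7)·a(x) ≡ 3 (mod f). Multiplying by 3^(-1) ≡ 4 in F_11 gives a(x)^(-1) ≡ 4·(10x^3 + 9x^2 + 6x + 7) ≡ 7x^3 + 3x^2 + 2x + 6 (mod f). Check: (4x^3 + 3x^2 + 8x + 7)·(7x^3 + 3x^2 + 2x + 6) = 6x^6 + 7x^4 + 4x^3 + 7x + 9 ≡ 1 (mod x^4 + 9x^3 + 4x^2 + 6x + 9).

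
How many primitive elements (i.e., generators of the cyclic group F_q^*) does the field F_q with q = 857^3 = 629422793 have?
There are φ(629422792) = 311769744 primitive elements

F_q^* is cyclic of order q - 1 = 629422792. A cyclic group of order m has exactly φ(m) generators. Here m = 629422792 = 2^3 · 107 · 735307, so the number of primitive elements is φ(629422792) = 311769744.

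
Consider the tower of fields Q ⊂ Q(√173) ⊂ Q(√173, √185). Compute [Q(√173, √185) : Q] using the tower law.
[Q(√173, √185) : Q] = 4

[Q(√173):Q] = 2 (min poly x^2 - 173, irreducible since 173 is squarefree > 1). For the top step, suppose √185 ∈ Q(√173), say √185 = c + d√173 with c, d ∈ Q. Squaring: 185 = c^2 + 173d^2 + 2cd√173. Since √173 ∉ Q this forces 2cd = 0. If d = 0 then √185 = c ∈ Q, contradicting 185 squarefree > 1. If c = 0 then 185 = 173d^2, so 173·185 = (173d)^2 is a perfect square in Q — but 173·185 = 32005 is not a perfect square (since 173 and 185 are distinct squarefree integers). Contradiction. Hence √185 ∉ Q(√173), so x^2 - 185 stays irreducible over Q(√173) and [Q(√173, √185) : Q(√173)] = 2. By the tower law, [Q(√173, √185) : Q] = 2 · 2 = 4.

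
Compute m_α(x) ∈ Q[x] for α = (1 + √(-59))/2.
m_α(x) = x^2 - x + 15

From 2α - 1 = √(-59), squaring gives (2α - 1)^2 = -59, i.e. 4α^2 - 4α + 1 = -59, so α^2 - α + (1 + 59)/4 = 0. Since -59 ≡ 1 (mod 4), (1 + 59)/4 = 15 ∈ Z. The polynomial x^2 - x + 15 has discriminant 1 - 4·(15) = -59, which is not a perfect square in Q (d = -59 is squarefree and ≠ 1), so x^2 - x + 15 is irreducible over Q. It is the minimal polynomial of α.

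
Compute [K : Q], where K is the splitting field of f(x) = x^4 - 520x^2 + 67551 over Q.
[K : Q] = 4

Solving the quadratic in x^2: x^2 = (520 ± √(520^2 - 4·67551))/2 = (520 ± √196)/2 = (520 ± 14)/2, giving x^2 = 253 or x^2 = 267. So f(x) = (x^2 - 253)(x^2 - 267) and the roots of f are ±√253, ±√267. Hence the splitting field is K = Q(√253, √267). Since 253 and 267 are distinct squarefree integers > 1, their product 67551 is not a perfect square, so √267 ∉ Q(√253). By the tower law [K:Q] = [Q(√253,√267):Q(√253)] · [Q(√253):Q] = 2 · 2 = 4.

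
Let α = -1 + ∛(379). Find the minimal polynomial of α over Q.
m_α(x) = x^3 + 3x^2 + 3x - 378

Set β = α + 1 = ∛(379), so β^3 = 379. Then (α + 1)^3 - 379 = 0, i.e. α is a root of g(x) = (x + 1)^3 - 379 = x^3 + 3x^2 + 3x - 378. Since g(x) = h(x + 1) where h(x) = x^3 - 379, and h is irreducible over Q (because 379 is not a perfect cube, so h has no rational root, and a monic cubic with no rational root is irreducible), g is also irreducible (irreducibility is preserved under the substitution x → x + 1). Hence m_α(x) = x^3 + 3x^2 + 3x - 378.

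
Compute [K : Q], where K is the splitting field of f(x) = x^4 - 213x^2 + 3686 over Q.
[K : Q] = 4

Solving the quadratic in x^2: x^2 = (213 ± √(213^2 - 4·3686))/2 = (213 ± √30625)/2 = (213 ± 175)/2, giving x^2 = 194 or x^2 = 19. So f(x) = (x^2 - 194)(x^2 - 19) and the roots of f are ±√194, ±√19. Hence the splitting field is K = Q(√194, √19). Since 194 and 19 are distinct squarefree integers > 1, their product 3686 is not a perfect square, so √19 ∉ Q(√194). By the tower law [K:Q] = [Q(√194,√19):Q(√194)] · [Q(√194):Q] = 2 · 2 = 4.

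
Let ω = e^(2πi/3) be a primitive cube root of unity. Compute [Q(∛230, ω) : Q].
[Q(∛230, ω) : Q] = 6

[Q(∛230):Q] = 3 (min poly x^3 - 230, irreducible since 230 is not a perfect cube). [Q(ω):Q] = 2 (min poly x^2 + x + 1). Since Q(∛230) ⊂ R and ω ∉ R, we have ω ∉ Q(∛230), so x^2 + x + 1 remains irreducible over Q(∛230) and [Q(∛230, ω) : Q(∛230)] = 2. By the tower law, [Q(∛230, ω) : Q] = 3 · 2 = 6. (In fact Q(∛230, ω) is the splitting field of x^3 - 230 over Q.)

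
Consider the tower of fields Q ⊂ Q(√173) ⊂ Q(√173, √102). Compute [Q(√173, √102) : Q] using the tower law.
[Q(√173, √102) : Q] = 4

[Q(√173):Q] = 2 (min poly x^2 - 173, irreducible since 173 is squarefree > 1). For the top step, suppose √102 ∈ Q(√173), say √102 = c + d√173 with c, d ∈ Q. Squaring: 102 = c^2 + 173d^2 + 2cd√173. Since √173 ∉ Q this forces 2cd = 0. If d = 0 then √102 = c ∈ Q, contradicting 102 squarefree > 1. If c = 0 then 102 = 173d^2, so 173·102 = (173d)^2 is a perfect square in Q — but 173·102 = 17646 is not a perfect square (since 173 and 102 are distinct squarefree integers). Contradiction. Hence √102 ∉ Q(√173), so x^2 - 102 stays irreducible over Q(√173) and [Q(√173, √102) : Q(√173)] = 2. By the tower law, [Q(√173, √102) : Q] = 2 · 2 = 4.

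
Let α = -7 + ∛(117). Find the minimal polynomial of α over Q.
m_α(x) = x^3 + 21x^2 + 147x + 226

Set β = α + 7 = ∛(117), so β^3 = 117. Then (α + 7)^3 - 117 = 0, i.e. α is a root of g(x) = (x + 7)^3 - 117 = x^3 + 21x^2 + 147x + 226. Since g(x) = h(x + 7) where h(x) = x^3 - 117, and h is irreducible over Q (because 117 is not a perfect cube, so h has no rational root, and a monic cubic with no rational root is irreducible), g is also irreducible (irreducibility is preserved under the substitution x → x + 7). Hence m_α(x) = x^3 + 21x^2 + 147x + 226.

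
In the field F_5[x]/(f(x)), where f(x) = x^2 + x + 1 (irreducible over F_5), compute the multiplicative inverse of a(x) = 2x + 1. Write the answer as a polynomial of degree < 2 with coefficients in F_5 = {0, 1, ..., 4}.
a(x)^(-1) ≡ x + 3 (mod f(x))

Since f is irreducible over F_5, F_5[x]/(f) is a field and a(x) ≠ 0 has an inverse. Apply the extended Euclidean algorithm to f(x) and a(x) in F_5[x]: f(x) = (3x + 4)·a(x) + (2). The last nonzero remainder is the constant 2 = gcd(f, a) in F_5. Back-substituting through the division chain expresses 2 = s(x)·a(x) + t(x)·f(x) with s(x) ≡ 2x + 1 (mod f), so (2x + 1)·a(x) ≡ 2 (mod f). Multiplying by 2^(-1) ≡ 3 in F_5 gives a(x)^(-1) ≡ 3·(2x + 1) ≡ x + 3 (mod f). Check: (2x + 1)·(x + 3) = 2x^2 + 2x + 3 ≡ 1 (mod x^2 + x + 1).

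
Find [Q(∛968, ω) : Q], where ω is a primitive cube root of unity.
[Q(∛968, ω) : Q] = 6

[Q(∛968):Q] = 3 (min poly x^3 - 968, irreducible since 968 is not a perfect cube). [Q(ω):Q] = 2 (min poly x^2 + x + 1). Since Q(∛968) ⊂ R and ω ∉ R, we have ω ∉ Q(∛968), so x^2 + x + 1 remains irreducible over Q(∛968) and [Q(∛968, ω) : Q(∛968)] = 2. By the tower law, [Q(∛968, ω) : Q] = 3 · 2 = 6. (In fact Q(∛968, ω) is the splitting field of x^3 - 968 over Q.)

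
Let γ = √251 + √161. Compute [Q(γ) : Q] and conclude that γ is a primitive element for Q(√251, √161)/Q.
[Q(γ) : Q] = 4 (equivalently, Q(γ) = Q(√251, √161))

Obviously Q(γ) ⊆ Q(√251, √161), and [Q(√251, √161):Q] = 4 (since 251, 161 are distinct squarefree integers > 1 with 40411 not a perfect square). To show equality we compute the minimal polynomial of γ. From γ = √251 + √161: γ^2 = 251 + 2√(40411) + 161 = 412 + 2√(40411), so γ^2 - 412 = 2√(40411); squaring, (γ^2 - 412)^2 = 4·40411, i.e. γ^4 - 824γ^2 + 169744 - 161644 = 0, i.e. γ^4 - 824γ^2 + 8100 = 0. So γ is a root of x^4 - 824x^2 + 8100. This polynomial is irreducible over Q: it has no rational root (each ±√251 ± √161 is irrational), and any factorization into two quadratics over Q would force √(40411) ∈ Q (pairing opposite roots) or √251, √161 ∈ Q (other pairings), all impossible. Hence [Q(γ):Q] = 4 = [Q(√251, √161):Q], so Q(γ) = Q(√251, √161).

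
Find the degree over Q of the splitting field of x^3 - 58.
[K : Q] = 6

The roots of x^3 - 58 are ∛58, ω∛58, ω^2∛58 where ω = e^(2πi/3) is a primitive cube root of unity, so K = Q(∛58, ω). Now [Q(∛58):Q] = 3 (since 58 is not a perfect cube, x^3 - 58 is irreducible) and [Q(ω):Q] = 2. Both 2 and 3 divide [K:Q], and [K:Q] ≤ 3·2 = 6, so [K:Q] = 6. (Equivalently: Q(∛58) ⊂ R but ω ∉ R, so [K : Q(∛58)] = 2.)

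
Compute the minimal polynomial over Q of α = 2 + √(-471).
m_α(x) = x^2 - 4x + 475

From α - 2 = √(-471), squaring gives (α - 2)^2 = -471, i.e. α^2 - 4α + 4 = -471, so α^2 - 4α + 475 = 0. The discriminant of x^2 - 4x + 475 is (-4)^2 - 4·(475) = 16 - 1900 = -1884, and 4·(-471) is not a perfect square in Q since -471 is squarefree and ≠ 1. Hence x^2 - 4x + 475 is irreducible over Q and is the minimal polynomial of α.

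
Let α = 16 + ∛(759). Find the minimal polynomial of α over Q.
m_α(x) = x^3 - 48x^2 + 768x - 4855

Set β = α - 16 = ∛(759), so β^3 = 759. Then (α - 16)^3 - 759 = 0, i.e. α is a root of g(x) = (x - 16)^3 - 759 = x^3 - 48x^2 + 768x - 4855. Since g(x) = h(x - 16) where h(x) = x^3 - 759, and h is irreducible over Q (because 759 is not a perfect cube, so h has no rational root, and a monic cubic with no rational root is irreducible), g is also irreducible (irreducibility is preserved under the substitution x → x - 16). Hence m_α(x) = x^3 - 48x^2 + 768x - 4855.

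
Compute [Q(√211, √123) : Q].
[Q(√211, √123) : Q] = 4

[Q(√211):Q] = 2 (min poly x^2 - 211, irreducible since 211 is squarefree > 1). For the top step, suppose √123 ∈ Q(√211), say √123 = c + d√211 with c, d ∈ Q. Squaring: 123 = c^2 + 211d^2 + 2cd√211. Since √211 ∉ Q this forces 2cd = 0. If d = 0 then √123 = c ∈ Q, contradicting 123 squarefree > 1. If c = 0 then 123 = 211d^2, so 211·123 = (211d)^2 is a perfect square in Q — but 211·123 = 25953 is not a perfect square (since 211 and 123 are distinct squarefree integers). Contradiction. Hence √123 ∉ Q(√211), so x^2 - 123 stays irreducible over Q(√211) and [Q(√211, √123) : Q(√211)] = 2. By the tower law, [Q(√211, √123) : Q] = 2 · 2 = 4.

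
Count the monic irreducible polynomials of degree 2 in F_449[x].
There are 100576 monic irreducible polynomials of degree 2 over F_449

Each element of F_{449^2} that lies in no proper subfield is a root of exactly one monic irreducible of degree 2 over F_449, and each such polynomial has 2 distinct roots in F_{449^2}. By Möbius inversion the count is N_449(2) = (1/2) Σ_{d|2} μ(2/d) · 449^d = (1/2)(μ(2)·449^1 + μ(1)·449^2) = 201152/2 = 100576.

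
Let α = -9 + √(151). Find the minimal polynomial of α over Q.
m_α(x) = x^2 + 18x - 70

From α + 9 = √(151), squaring gives (α + 9)^2 = 151, i.e. α^2 + 18α + 81 = 151, so α^2 + 18α - 70 = 0. The discriminant of x^2 + 18x - 70 is (18)^2 - 4·(-70) = 324 + 280 = 604, and 4·(151) is not a perfect square in Q since 151 is squarefree and ≠ 1. Hence x^2 + 18x - 70 is irreducible over Q and is the minimal polynomial of α.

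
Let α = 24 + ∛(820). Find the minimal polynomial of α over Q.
m_α(x) = x^3 - 72x^2 + 1728x - 14644

Set β = α - 24 = ∛(820), so β^3 = 820. Then (α - 24)^3 - 820 = 0, i.e. α is a root of g(x) = (x - 24)^3 - 820 = x^3 - 72x^2 + 1728x - 14644. Since g(x) = h(x - 24) where h(x) = x^3 - 820, and h is irreducible over Q (because 820 is not a perfect cube, so h has no rational root, and a monic cubic with no rational root is irreducible), g is also irreducible (irreducibility is preserved under the substitution x → x - 24). Hence m_α(x) = x^3 - 72x^2 + 1728x - 14644.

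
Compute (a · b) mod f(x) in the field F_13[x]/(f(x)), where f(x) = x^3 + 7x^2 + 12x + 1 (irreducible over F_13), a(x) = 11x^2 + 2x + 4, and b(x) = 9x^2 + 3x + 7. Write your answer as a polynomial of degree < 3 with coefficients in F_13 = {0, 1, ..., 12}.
a · b ≡ 6x^2 + 7 (mod f(x))

Multiply in F_13[x]: a(x)·b(x) = (11x^2 + 2x + 4)·(9x^2 + 3x + 7) = 8x^4 + 12x^3 + 2x^2 + 2. This has degree ≥ 3, so divide by f(x) over F_13: 8x^4 + 12x^3 + 2x^2 + 2 = (8x + 8)·(x^3 + 7x^2 + 12x + 1) + (6x^2 + 7). Hence a·b ≡ 6x^2 + 7 (mod f). (F_13[x]/(f) is a field with 13^3 = 2197 elements since f is irreducible of degree 3.)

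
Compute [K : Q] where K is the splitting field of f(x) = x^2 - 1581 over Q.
[K : Q] = 2

f(x) = x^2 - 1581 factors as (x - √1581)(x + √1581). The splitting field is K = Q(√1581). Since 1581 is squarefree and > 1, it is not a perfect square, so x^2 - 1581 is irreducible over Q and [Q(√1581) : Q] = 2. Hence [K : Q] = 2.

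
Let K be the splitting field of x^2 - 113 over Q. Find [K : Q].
[K : Q] = 2

f(x) = x^2 - 113 factors as (x - √113)(x + √113). The splitting field is K = Q(√113). Since 113 is squarefree and > 1, it is not a perfect square, so x^2 - 113 is irreducible over Q and [Q(√113) : Q] = 2. Hence [K : Q] = 2.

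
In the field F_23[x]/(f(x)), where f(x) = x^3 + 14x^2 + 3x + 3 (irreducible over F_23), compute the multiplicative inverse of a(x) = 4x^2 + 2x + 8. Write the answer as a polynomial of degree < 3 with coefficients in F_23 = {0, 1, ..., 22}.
a(x)^(-1) ≡ 6x + 12 (mod f(x))

Since f is irreducible over F_23, F_23[x]/(f) is a field and a(x) ≠ 0 has an inverse. Apply the extended Euclidean algorithm to f(x) and a(x) in F_23[x]: f(x) = (6x + 12)·a(x) + (22). The last nonzero remainder is the constant 22 = gcd(f, a) in F_23. Back-substituting through the division chain expresses 22 = s(x)·a(x) + t(x)·f(x) with s(x) ≡ 17x + 11 (mod f), so (17x + 11)·a(x) ≡ 22 (mod f). Multiplying by 22^(-1) ≡ 22 in F_23 gives a(x)^(-1) ≡ 22·(17x + 11) ≡ 6x + 12 (mod f). Check: (4x^2 + 2x + 8)·(6x + 12) = x^3 + 14x^2 + 3x + 4 ≡ 1 (mod x^3 + 14x^2 + 3x + 3).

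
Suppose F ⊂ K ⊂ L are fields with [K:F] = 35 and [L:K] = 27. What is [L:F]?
[L:F] = 945

The tower law says that for any tower of field extensions F ⊂ K ⊂ L with finite degrees, [L:F] = [L:K] · [K:F]. Here this gives [L:F] = 27 · 35 = 945.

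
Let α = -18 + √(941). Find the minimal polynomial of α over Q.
m_α(x) = x^2 + 36x - 617

From α + 18 = √(941), squaring gives (α + 18)^2 = 941, i.e. α^2 + 36α + 324 = 941, so α^2 + 36α - 617 = 0. The discriminant of x^2 + 36x - 617 is (36)^2 - 4·(-617) = 1296 + 2468 = 3764, and 4·(941) is not a perfect square in Q since 941 is squarefree and ≠ 1. Hence x^2 + 36x - 617 is irreducible over Q and is the minimal polynomial of α.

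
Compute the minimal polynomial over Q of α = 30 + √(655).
m_α(x) = x^2 - 60x + 245

From α - 30 = √(655), squaring gives (α - 30)^2 = 655, i.e. α^2 - 60α + 900 = 655, so α^2 - 60α + 245 = 0. The discriminant of x^2 - 60x + 245 is (-60)^2 - 4·(245) = 3600 - 980 = 2620, and 4·(655) is not a perfect square in Q since 655 is squarefree and ≠ 1. Hence x^2 - 60x + 245 is irreducible over Q and is the minimal polynomial of α.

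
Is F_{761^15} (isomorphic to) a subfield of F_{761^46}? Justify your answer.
No: F_{761^15} is not a subfield of F_{761^46}

F_{p^m} embeds in F_{p^n} iff m | n. Here 15 ∤ 46 (since 46 = 3·15 + 1 with remainder 1 ≠ 0), so F_{761^15} is not a subfield of F_{761^46}. Equivalently: if it were, the tower law would give 15 = [F_{761^15}:F_761] dividing [F_{761^46}:F_761] = 46, contradiction.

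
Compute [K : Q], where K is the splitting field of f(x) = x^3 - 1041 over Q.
[K : Q] = 6

The roots of x^3 - 1041 are ∛1041, ω∛1041, ω^2∛1041 where ω = e^(2πi/3) is a primitive cube root of unity, so K = Q(∛1041, ω). Now [Q(∛1041):Q] = 3 (since 1041 is not a perfect cube, x^3 - 1041 is irreducible) and [Q(ω):Q] = 2. Both 2 and 3 divide [K:Q], and [K:Q] ≤ 3·2 = 6, so [K:Q] = 6. (Equivalently: Q(∛1041) ⊂ R but ω ∉ R, so [K : Q(∛1041)] = 2.)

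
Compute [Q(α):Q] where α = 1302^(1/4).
[Q(α):Q] = 4

α is a root of x^4 - 1302. By Eisenstein's criterion at the prime p = 2 (which divides the constant term 1302 but p^2 = 4 does not, since 1302 is squarefree), x^4 - 1302 is irreducible over Q. Hence [Q(α):Q] = 4.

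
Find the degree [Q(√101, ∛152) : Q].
[Q(√101, ∛152) : Q] = 6

Let L = Q(√101, ∛152). Since Q(√101) ⊂ L and [Q(√101):Q] = 2, the tower law gives 2 | [L:Q]. Likewise Q(∛152) ⊂ L with [Q(∛152):Q] = 3 (because 152 is not a perfect cube), so 3 | [L:Q]. As gcd(2,3) = 1, [L:Q] is divisible by 6. Conversely L is generated over Q by √101 and ∛152, so [L:Q] ≤ 2·3 = 6. Therefore [Q(√101, ∛152) : Q] = 6.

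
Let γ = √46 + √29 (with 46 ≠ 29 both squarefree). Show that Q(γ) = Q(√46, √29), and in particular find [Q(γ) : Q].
[Q(γ) : Q] = 4 (equivalently, Q(γ) = Q(√46, √29))

Obviously Q(γ) ⊆ Q(√46, √29), and [Q(√46, √29):Q] = 4 (since 46, 29 are distinct squarefree integers > 1 with 1334 not a perfect square). To show equality we compute the minimal polynomial of γ. From γ = √46 + √29: γ^2 = 46 + 2√(1334) + 29 = 75 + 2√(1334), so γ^2 - 75 = 2√(1334); squaring, (γ^2 - 75)^2 = 4·1334, i.e. γ^4 - 150γ^2 + 5625 - 5336 = 0, i.e. γ^4 - 150γ^2 + 289 = 0. So γ is a root of x^4 - 150x^2 + 289. This polynomial is irreducible over Q: it has no rational root (each ±√46 ± √29 is irrational), and any factorization into two quadratics over Q would force √(1334) ∈ Q (pairing opposite roots) or √46, √29 ∈ Q (other pairings), all impossible. Hence [Q(γ):Q] = 4 = [Q(√46, √29):Q], so Q(γ) = Q(√46, √29).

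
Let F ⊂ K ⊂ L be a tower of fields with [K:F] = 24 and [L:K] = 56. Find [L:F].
[L:F] = 1344

The tower law says that for any tower of field extensions F ⊂ K ⊂ L with finite degrees, [L:F] = [L:K] · [K:F]. Here this gives [L:F] = 56 · 24 = 1344.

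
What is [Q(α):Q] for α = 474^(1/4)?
[Q(α):Q] = 4

α is a root of x^4 - 474. By Eisenstein's criterion at the prime p = 2 (which divides the constant term 474 but p^2 = 4 does not, since 474 is squarefree), x^4 - 474 is irreducible over Q. Hence [Q(α):Q] = 4.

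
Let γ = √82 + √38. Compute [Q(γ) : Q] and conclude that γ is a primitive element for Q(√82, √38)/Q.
[Q(γ) : Q] = 4 (equivalently, Q(γ) = Q(√82, √38))

Obviously Q(γ) ⊆ Q(√82, √38), and [Q(√82, √38):Q] = 4 (since 82, 38 are distinct squarefree integers > 1 with 3116 not a perfect square). To show equality we compute the minimal polynomial of γ. From γ = √82 + √38: γ^2 = 82 + 2√(3116) + 38 = 120 + 2√(3116), so γ^2 - 120 = 2√(3116); squaring, (γ^2 - 120)^2 = 4·3116, i.e. γ^4 - 240γ^2 + 14400 - 12464 = 0, i.e. γ^4 - 240γ^2 + 1936 = 0. So γ is a root of x^4 - 240x^2 + 1936. This polynomial is irreducible over Q: it has no rational root (each ±√82 ± √38 is irrational), and any factorization into two quadratics over Q would force √(3116) ∈ Q (pairing opposite roots) or √82, √38 ∈ Q (other pairings), all impossible. Hence [Q(γ):Q] = 4 = [Q(√82, √38):Q], so Q(γ) = Q(√82, √38).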